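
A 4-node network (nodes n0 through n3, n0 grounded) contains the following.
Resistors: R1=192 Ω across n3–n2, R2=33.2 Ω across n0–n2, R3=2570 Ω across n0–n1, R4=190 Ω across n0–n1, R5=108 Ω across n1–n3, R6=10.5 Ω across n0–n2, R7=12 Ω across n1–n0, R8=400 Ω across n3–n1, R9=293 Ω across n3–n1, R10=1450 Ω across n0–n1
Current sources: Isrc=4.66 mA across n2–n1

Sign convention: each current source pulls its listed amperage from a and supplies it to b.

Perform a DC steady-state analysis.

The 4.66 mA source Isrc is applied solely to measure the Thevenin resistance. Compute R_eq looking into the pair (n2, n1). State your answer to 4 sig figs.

R_eq = 17.81 Ω

Element admittances at DC:
  Y(R1) = 0.005208 S between n3,n2
  Y(R2) = 0.03012 S between n0,n2
  Y(R3) = 0.0003891 S between n0,n1
  Y(R4) = 0.005263 S between n0,n1
  Y(R5) = 0.009259 S between n1,n3
  Y(R6) = 0.09524 S between n0,n2
  Y(R7) = 0.08333 S between n1,n0
  Y(R8) = 0.002500 S between n3,n1
  Y(R9) = 0.003413 S between n3,n1
  Y(R10) = 0.0006897 S between n0,n1
  Isrc: injects 0.00466 A into n1 (from n2)
Assemble and solve the 3×3 MNA system:
  V(n1)=0.04838  V(n2)=-0.03461  V(n3)=0.02717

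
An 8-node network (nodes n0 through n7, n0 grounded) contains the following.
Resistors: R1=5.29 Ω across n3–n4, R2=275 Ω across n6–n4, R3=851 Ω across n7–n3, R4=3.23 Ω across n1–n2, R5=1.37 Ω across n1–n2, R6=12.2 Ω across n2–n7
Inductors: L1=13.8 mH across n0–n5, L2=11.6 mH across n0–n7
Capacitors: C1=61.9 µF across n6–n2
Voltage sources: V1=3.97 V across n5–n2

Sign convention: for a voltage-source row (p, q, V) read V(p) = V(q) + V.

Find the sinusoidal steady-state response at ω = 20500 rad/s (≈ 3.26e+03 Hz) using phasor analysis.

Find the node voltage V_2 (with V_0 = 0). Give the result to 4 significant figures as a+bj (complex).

-1.814+0.04997j V

Apply KCL at each of the 7 non-ground nodes and solve the resulting linear system.
Node n1: branches {R4, R5} → V_1 = -1.814+0.04997j
Node n2: branches {R4, R5, C1, R6, V1} → V_2 = -1.814+0.04997j
Node n3: branches {R1, R3} → V_3 = -1.814+0.02718j
Node n4: branches {R1, R2} → V_4 = -1.814+0.02761j
Node n5: branches {L1, V1} → V_5 = 2.156+0.04997j
Node n6: branches {R2, C1} → V_6 = -1.814+0.04997j
Node n7: branches {R3, R6, L2} → V_7 = -1.812-0.04200j
Source currents: i(V1)=-0.0001766+0.007620j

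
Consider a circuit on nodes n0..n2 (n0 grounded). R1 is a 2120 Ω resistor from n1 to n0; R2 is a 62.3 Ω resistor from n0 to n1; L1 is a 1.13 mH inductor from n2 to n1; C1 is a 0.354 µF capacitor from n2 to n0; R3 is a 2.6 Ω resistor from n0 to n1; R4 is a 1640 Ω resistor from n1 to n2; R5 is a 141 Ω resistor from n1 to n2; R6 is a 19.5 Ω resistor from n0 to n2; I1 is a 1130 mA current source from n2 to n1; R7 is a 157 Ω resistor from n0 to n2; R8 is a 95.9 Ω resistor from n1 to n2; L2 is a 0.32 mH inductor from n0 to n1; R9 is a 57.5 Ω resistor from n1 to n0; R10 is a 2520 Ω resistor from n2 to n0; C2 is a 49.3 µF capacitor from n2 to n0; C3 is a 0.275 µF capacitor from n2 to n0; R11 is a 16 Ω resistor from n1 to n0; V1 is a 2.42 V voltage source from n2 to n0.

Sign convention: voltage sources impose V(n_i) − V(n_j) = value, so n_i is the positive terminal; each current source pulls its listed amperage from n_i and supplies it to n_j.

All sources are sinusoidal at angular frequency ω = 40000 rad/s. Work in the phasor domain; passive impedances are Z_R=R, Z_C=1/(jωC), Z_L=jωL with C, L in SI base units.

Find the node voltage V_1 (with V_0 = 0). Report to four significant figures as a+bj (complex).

2.281+0.3509j V

Element admittances at ω=40000 rad/s:
  Y(R1) = 0.0004717+0.000j S between n1,n0
  Y(R2) = 0.01605+0.000j S between n0,n1
  Y(L1) = 0.000-0.02212j S between n2,n1
  Y(C1) = 0.000+0.01416j S between n2,n0
  Y(R3) = 0.3846+0.000j S between n0,n1
  Y(R4) = 0.0006098+0.000j S between n1,n2
  Y(R5) = 0.007092+0.000j S between n1,n2
  Y(R6) = 0.05128+0.000j S between n0,n2
  I1: injects 1.13 A into n1 (from n2)
  Y(R7) = 0.006369+0.000j S between n0,n2
  Y(R8) = 0.01043+0.000j S between n1,n2
  Y(L2) = 0.000-0.07812j S between n0,n1
  Y(R9) = 0.01739+0.000j S between n1,n0
  Y(R10) = 0.0003968+0.000j S between n2,n0
  Y(C2) = 0.000+1.972j S between n2,n0
  Y(C3) = 0.000+0.01100j S between n2,n0
  Y(R11) = 0.06250+0.000j S between n1,n0
  V1: constraint V(n2)−V(n0) = 2.42
Assemble and solve the 3×3 MNA system:
  V(n1)=2.281+0.3509j  V(n2)=2.420+0.000j
  i(V1)=-1.265-4.824j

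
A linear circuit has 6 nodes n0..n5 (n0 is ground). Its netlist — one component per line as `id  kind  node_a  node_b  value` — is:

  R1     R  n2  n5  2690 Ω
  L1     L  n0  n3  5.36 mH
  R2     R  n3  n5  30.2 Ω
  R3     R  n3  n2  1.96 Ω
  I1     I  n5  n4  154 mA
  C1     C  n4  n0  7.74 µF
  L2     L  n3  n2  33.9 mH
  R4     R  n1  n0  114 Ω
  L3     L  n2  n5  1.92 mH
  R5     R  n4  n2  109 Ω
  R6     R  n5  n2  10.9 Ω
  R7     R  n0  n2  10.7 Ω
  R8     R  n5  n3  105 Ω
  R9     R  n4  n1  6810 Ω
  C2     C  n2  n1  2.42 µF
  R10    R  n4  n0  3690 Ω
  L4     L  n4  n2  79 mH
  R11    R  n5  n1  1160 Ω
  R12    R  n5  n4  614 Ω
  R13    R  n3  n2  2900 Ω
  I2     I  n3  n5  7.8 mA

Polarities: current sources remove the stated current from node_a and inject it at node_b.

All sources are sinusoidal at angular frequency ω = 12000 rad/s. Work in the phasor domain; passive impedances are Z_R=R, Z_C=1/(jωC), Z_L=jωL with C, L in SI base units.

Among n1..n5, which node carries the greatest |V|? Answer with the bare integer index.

Element admittances at ω=12000 rad/s:
  Y(R1) = 0.0003717+0.000j S between n2,n5
  Y(L1) = 0.000-0.01555j S between n0,n3
  Y(R2) = 0.03311+0.000j S between n3,n5
  Y(R3) = 0.5102+0.000j S between n3,n2
  I1: injects 0.154 A into n4 (from n5)
  Y(C1) = 0.000+0.09288j S between n4,n0
  Y(L2) = 0.000-0.002458j S between n3,n2
  Y(R4) = 0.008772+0.000j S between n1,n0
  Y(L3) = 0.000-0.04340j S between n2,n5
  Y(R5) = 0.009174+0.000j S between n4,n2
  Y(R6) = 0.09174+0.000j S between n5,n2
  Y(R7) = 0.09346+0.000j S between n0,n2
  Y(R8) = 0.009524+0.000j S between n5,n3
  Y(R9) = 0.0001468+0.000j S between n4,n1
  Y(C2) = 0.000+0.02904j S between n2,n1
  Y(R10) = 0.0002710+0.000j S between n4,n0
  Y(L4) = 0.000-0.001055j S between n4,n2
  Y(R11) = 0.0008621+0.000j S between n5,n1
  Y(R12) = 0.001629+0.000j S between n5,n4
  Y(R13) = 0.0003448+0.000j S between n3,n2
  I2: injects 0.0078 A into n5 (from n3)
Assemble and solve the 5×5 MNA system:
  V(n1)=-1.120-0.6283j  V(n2)=-1.305-0.3175j  V(n3)=-1.382-0.3829j  V(n4)=0.1518-1.483j  V(n5)=-2.268-0.6582j

5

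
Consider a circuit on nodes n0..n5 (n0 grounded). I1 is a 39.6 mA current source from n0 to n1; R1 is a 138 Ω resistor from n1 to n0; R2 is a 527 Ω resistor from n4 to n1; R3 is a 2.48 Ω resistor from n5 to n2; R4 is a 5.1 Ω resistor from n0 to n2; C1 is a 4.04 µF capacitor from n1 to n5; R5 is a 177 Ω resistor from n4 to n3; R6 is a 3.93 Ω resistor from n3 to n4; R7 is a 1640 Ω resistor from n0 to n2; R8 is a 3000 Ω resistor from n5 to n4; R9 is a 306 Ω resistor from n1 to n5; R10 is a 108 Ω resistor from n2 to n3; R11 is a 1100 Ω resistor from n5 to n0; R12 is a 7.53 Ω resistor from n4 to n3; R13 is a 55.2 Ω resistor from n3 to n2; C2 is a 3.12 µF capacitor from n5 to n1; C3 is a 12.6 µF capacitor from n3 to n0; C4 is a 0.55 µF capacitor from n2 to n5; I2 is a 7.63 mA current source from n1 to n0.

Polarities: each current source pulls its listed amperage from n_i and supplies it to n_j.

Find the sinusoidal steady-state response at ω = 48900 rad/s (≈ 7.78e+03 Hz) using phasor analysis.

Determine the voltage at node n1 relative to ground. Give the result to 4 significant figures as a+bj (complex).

Apply KCL at each of the 5 non-ground nodes and solve the resulting linear system.
Node n1: branches {I1, R1, R2, C1, R9, C2, I2} → V_1 = 0.2097-0.08618j
Node n2: branches {R3, R4, R7, R10, R13, C4} → V_2 = 0.1330+0.002636j
Node n3: branches {R5, R6, R10, R12, R13, C3} → V_3 = 0.0001727-0.006655j
Node n4: branches {R2, R5, R6, R8, R12} → V_4 = 0.001353-0.007031j
Node n5: branches {R3, C1, R8, R9, R11, C2, C4} → V_5 = 0.2067-0.0003636j

0.2097-0.08618j V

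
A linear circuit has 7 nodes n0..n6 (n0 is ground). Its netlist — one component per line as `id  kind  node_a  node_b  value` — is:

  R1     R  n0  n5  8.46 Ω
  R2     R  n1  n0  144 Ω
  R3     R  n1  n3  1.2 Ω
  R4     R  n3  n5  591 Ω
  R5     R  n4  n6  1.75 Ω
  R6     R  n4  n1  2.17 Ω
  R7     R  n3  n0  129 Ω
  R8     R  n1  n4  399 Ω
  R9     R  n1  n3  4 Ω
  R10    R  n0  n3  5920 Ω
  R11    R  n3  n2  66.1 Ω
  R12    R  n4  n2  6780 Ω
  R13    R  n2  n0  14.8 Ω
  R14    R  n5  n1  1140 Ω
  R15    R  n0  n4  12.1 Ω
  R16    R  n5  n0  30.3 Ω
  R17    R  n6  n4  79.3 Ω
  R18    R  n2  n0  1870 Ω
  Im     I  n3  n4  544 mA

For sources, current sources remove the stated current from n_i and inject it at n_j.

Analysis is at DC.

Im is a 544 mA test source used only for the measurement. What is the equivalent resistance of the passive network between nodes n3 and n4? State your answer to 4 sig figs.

MNA unknowns: 6 node voltages V₁..V_6
R1: Y=0.1182 on G[0,5]
R2: Y=0.006944 on G[1,0]
R3: Y=0.8333 on G[1,3]
R4: Y=0.001692 on G[3,5]
R5: Y=0.5714 on G[4,6]
R6: Y=0.4608 on G[4,1]
R7: Y=0.007752 on G[3,0]
R8: Y=0.002506 on G[1,4]
R9: Y=0.2500 on G[1,3]
R10: Y=0.0001689 on G[0,3]
R11: Y=0.01513 on G[3,2]
R12: Y=0.0001475 on G[4,2]
R13: Y=0.06757 on G[2,0]
R14: Y=0.0008772 on G[5,1]
R15: Y=0.08264 on G[0,4]
R16: Y=0.03300 on G[5,0]
R17: Y=0.01261 on G[6,4]
R18: Y=0.0005348 on G[2,0]
Im: z[3]−=0.544, z[4]+=0.544
solve → V1=-0.7198, V2=-0.2166, V3=-1.198, V4=0.3854, V5=-0.01728, V6=0.3854

R_eq = 2.910 Ω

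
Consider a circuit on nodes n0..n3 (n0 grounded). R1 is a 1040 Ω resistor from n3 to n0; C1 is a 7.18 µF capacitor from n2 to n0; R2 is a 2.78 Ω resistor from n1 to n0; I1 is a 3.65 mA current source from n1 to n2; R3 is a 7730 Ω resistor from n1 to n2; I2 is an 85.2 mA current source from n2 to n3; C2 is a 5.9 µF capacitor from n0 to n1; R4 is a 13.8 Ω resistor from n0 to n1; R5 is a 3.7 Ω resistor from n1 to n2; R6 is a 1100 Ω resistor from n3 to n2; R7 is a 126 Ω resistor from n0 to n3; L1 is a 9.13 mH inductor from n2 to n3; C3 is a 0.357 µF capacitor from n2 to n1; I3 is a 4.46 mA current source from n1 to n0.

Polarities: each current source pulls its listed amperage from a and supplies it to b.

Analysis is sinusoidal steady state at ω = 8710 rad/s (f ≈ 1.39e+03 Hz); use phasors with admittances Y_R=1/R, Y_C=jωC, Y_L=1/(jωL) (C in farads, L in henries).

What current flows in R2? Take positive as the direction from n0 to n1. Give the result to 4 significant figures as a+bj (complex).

0.03526+0.01576j A

MNA unknowns: 3 node voltages V₁..V_3
R1: Y=0.0009615+0.000j on G[3,0]
C1: Y=0.000+0.06254j on G[2,0]
R2: Y=0.3597+0.000j on G[1,0]
I1: z[1]−=0.00365, z[2]+=0.00365
R3: Y=0.0001294+0.000j on G[1,2]
I2: z[2]−=0.0852, z[3]+=0.0852
C2: Y=0.000+0.05139j on G[0,1]
R4: Y=0.07246+0.000j on G[0,1]
R5: Y=0.2703+0.000j on G[1,2]
R6: Y=0.0009091+0.000j on G[3,2]
R7: Y=0.007937+0.000j on G[0,3]
L1: Y=0.000-0.01258j on G[2,3]
C3: Y=0.000+0.003109j on G[2,1]
I3: z[1]−=0.00446, z[0]+=0.00446
solve → V1=-0.09802-0.04382j, V2=-0.2174-0.1311j, V3=3.085+4.222j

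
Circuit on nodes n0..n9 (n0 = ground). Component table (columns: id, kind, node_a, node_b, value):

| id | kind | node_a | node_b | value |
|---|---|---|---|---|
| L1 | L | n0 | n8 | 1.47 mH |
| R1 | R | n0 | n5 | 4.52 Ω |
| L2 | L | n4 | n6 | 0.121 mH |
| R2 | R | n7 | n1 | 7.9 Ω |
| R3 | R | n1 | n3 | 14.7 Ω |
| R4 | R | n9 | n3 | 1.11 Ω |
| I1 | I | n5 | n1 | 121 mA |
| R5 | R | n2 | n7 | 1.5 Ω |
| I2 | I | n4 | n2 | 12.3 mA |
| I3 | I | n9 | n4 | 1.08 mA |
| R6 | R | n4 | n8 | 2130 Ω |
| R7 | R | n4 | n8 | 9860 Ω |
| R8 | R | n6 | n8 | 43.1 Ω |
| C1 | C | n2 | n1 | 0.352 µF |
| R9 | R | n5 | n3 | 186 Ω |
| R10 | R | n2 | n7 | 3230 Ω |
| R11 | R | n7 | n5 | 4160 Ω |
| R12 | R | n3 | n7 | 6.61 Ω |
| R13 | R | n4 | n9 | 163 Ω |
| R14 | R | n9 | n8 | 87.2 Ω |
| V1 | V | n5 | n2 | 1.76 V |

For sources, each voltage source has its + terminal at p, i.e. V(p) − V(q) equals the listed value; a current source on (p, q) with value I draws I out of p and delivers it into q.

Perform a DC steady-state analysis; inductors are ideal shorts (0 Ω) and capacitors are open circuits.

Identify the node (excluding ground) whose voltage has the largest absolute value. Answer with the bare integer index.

Apply KCL at each of the 9 non-ground nodes and solve the resulting linear system.
Node n1: branches {R2, R3, I1, C1} → V_1 = -0.6912
Node n2: branches {R5, I2, C1, R10, V1} → V_2 = -1.639
Node n3: branches {R3, R4, R9, R12} → V_3 = -1.103
Node n4: branches {L2, I2, I3, R6, R7, R13} → V_4 = -0.5980
Node n5: branches {R1, I1, R9, R11, V1} → V_5 = 0.1206
Node n6: branches {L2, R8} → V_6 = -0.5980
Node n7: branches {R2, R5, R10, R11, R12} → V_7 = -1.426
Node n8: branches {L1, R6, R7, R8, R14} → V_8 = 0.000
Node n9: branches {R4, I3, R13, R14} → V_9 = -1.087
Source currents: i(L1)=0.02668, i(L2)=-0.01388, i(V1)=-0.1546

2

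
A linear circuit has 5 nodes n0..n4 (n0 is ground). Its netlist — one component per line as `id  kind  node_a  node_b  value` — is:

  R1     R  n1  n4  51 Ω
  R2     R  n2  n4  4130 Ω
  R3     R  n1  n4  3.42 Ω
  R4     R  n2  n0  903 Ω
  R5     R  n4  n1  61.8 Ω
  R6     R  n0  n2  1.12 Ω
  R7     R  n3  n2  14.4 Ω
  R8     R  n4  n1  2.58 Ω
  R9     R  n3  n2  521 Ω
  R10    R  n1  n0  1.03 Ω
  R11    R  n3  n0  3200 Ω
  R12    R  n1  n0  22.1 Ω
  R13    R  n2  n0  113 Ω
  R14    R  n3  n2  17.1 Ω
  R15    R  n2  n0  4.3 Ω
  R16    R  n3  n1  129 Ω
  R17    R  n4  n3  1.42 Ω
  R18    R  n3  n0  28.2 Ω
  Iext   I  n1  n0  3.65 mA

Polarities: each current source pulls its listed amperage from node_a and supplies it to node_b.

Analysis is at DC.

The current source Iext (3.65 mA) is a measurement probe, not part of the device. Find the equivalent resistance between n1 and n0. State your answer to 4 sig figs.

Apply KCL at each of the 4 non-ground nodes and solve the resulting linear system.
Node n1: branches {R1, R3, R5, R8, R10, R12, R16, Iext} → V_1 = -0.003249
Node n2: branches {R2, R4, R6, R7, R9, R13, R14, R15} → V_2 = -0.0002353
Node n3: branches {R7, R9, R11, R14, R16, R17, R18} → V_3 = -0.002288
Node n4: branches {R1, R2, R3, R5, R8, R17} → V_4 = -0.002772

R_eq = 0.8901 Ω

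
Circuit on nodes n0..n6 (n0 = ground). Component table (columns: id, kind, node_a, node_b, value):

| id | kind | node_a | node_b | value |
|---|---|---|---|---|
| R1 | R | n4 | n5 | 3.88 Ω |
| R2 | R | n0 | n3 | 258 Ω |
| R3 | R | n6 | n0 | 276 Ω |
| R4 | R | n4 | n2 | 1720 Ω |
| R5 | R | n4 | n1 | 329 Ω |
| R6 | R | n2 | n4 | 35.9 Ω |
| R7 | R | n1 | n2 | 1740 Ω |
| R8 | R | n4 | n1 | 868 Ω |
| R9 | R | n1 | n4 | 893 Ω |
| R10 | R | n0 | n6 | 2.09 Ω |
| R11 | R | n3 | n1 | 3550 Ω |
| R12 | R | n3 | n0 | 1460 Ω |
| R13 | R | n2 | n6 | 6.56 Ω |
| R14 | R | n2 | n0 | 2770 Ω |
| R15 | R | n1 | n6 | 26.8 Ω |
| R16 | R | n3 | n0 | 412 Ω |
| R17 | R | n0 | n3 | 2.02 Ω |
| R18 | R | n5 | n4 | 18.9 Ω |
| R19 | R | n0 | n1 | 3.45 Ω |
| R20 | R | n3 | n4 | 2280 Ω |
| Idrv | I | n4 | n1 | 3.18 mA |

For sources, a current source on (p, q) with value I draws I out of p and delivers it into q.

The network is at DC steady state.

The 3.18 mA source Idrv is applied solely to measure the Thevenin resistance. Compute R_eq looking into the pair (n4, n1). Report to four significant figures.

R_eq = 36.58 Ω

MNA unknowns: 6 node voltages V₁..V_6
R1: Y=0.2577 on G[4,5]
R2: Y=0.003876 on G[0,3]
R3: Y=0.003623 on G[6,0]
R4: Y=0.0005814 on G[4,2]
R5: Y=0.003040 on G[4,1]
R6: Y=0.02786 on G[2,4]
R7: Y=0.0005747 on G[1,2]
R8: Y=0.001152 on G[4,1]
R9: Y=0.001120 on G[1,4]
R10: Y=0.4785 on G[0,6]
R11: Y=0.0002817 on G[3,1]
R12: Y=0.0006849 on G[3,0]
R13: Y=0.1524 on G[2,6]
R14: Y=0.0003610 on G[2,0]
R15: Y=0.03731 on G[1,6]
R16: Y=0.002427 on G[3,0]
R17: Y=0.4950 on G[0,3]
R18: Y=0.05291 on G[5,4]
R19: Y=0.2899 on G[0,1]
R20: Y=0.0004386 on G[3,4]
Idrv: z[4]−=0.00318, z[1]+=0.00318
solve → V1=0.007289, V2=-0.02061, V3=-9.103e-05, V4=-0.1090, V5=-0.1090, V6=-0.004272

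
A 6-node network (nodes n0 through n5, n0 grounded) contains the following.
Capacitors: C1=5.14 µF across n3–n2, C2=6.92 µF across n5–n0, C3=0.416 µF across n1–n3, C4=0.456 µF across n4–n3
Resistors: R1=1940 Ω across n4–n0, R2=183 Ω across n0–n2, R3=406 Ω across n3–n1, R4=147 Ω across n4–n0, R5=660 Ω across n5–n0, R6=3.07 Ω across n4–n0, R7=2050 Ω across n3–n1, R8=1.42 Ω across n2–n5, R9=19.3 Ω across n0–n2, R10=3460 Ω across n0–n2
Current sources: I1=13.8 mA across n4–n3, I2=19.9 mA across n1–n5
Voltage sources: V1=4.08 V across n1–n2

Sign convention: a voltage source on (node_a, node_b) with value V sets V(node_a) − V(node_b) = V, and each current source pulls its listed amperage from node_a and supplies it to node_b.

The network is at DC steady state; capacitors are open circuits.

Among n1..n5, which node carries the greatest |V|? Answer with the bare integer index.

3

Apply KCL at each of the 5 non-ground nodes and solve the resulting linear system.
Node n1: branches {R3, R7, C3, I2, V1} → V_1 = 4.313
Node n2: branches {C1, R2, R8, R9, R10, V1} → V_2 = 0.2329
Node n3: branches {C1, R3, R7, I1, C3, C4} → V_3 = 8.989
Node n4: branches {R1, R4, R6, I1, C4} → V_4 = -0.04144
Node n5: branches {R5, C2, R8, I2} → V_5 = 0.2606
Source currents: i(V1)=-0.006100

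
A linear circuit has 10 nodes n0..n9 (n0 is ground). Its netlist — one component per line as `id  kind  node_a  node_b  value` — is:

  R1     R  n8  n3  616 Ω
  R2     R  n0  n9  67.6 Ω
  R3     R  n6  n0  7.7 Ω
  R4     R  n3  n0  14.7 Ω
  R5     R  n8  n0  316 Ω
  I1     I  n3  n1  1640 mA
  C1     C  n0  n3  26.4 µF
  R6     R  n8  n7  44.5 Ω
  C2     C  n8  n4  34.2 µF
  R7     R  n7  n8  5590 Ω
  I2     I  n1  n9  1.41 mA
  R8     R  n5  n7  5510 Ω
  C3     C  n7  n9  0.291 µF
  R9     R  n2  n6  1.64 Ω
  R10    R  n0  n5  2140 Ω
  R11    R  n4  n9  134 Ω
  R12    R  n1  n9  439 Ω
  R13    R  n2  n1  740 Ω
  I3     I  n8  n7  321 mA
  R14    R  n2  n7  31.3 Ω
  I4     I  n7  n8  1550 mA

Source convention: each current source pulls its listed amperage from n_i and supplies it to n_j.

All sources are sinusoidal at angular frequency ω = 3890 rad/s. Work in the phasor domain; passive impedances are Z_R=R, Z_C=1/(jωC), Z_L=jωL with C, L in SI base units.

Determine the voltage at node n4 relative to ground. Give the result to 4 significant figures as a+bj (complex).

47.72+0.7319j V

Element admittances at ω=3890 rad/s:
  Y(R1) = 0.001623+0.000j S between n8,n3
  Y(R2) = 0.01479+0.000j S between n0,n9
  Y(R3) = 0.1299+0.000j S between n6,n0
  Y(R4) = 0.06803+0.000j S between n3,n0
  Y(R5) = 0.003165+0.000j S between n8,n0
  I1: injects 1.64 A into n1 (from n3)
  Y(C1) = 0.000+0.1027j S between n0,n3
  Y(R6) = 0.02247+0.000j S between n8,n7
  Y(C2) = 0.000+0.1330j S between n8,n4
  Y(R7) = 0.0001789+0.000j S between n7,n8
  I2: injects 0.00141 A into n9 (from n1)
  Y(R8) = 0.0001815+0.000j S between n5,n7
  Y(C3) = 0.000+0.001132j S between n7,n9
  Y(R9) = 0.6098+0.000j S between n2,n6
  Y(R10) = 0.0004673+0.000j S between n0,n5
  Y(R11) = 0.007463+0.000j S between n4,n9
  Y(R12) = 0.002278+0.000j S between n1,n9
  Y(R13) = 0.001351+0.000j S between n2,n1
  I3: injects 0.321 A into n7 (from n8)
  Y(R14) = 0.03195+0.000j S between n2,n7
  I4: injects 1.55 A into n8 (from n7)
Assemble and solve the 9×9 MNA system:
  V(n1)=490.9-1.504j  V(n2)=4.787+0.4611j  V(n3)=-7.051+10.43j  V(n4)=47.72+0.7319j  V(n5)=0.07480+0.5846j  V(n6)=3.946+0.3802j  V(n7)=0.2674+2.090j  V(n8)=47.91+1.417j  V(n9)=59.93-2.670j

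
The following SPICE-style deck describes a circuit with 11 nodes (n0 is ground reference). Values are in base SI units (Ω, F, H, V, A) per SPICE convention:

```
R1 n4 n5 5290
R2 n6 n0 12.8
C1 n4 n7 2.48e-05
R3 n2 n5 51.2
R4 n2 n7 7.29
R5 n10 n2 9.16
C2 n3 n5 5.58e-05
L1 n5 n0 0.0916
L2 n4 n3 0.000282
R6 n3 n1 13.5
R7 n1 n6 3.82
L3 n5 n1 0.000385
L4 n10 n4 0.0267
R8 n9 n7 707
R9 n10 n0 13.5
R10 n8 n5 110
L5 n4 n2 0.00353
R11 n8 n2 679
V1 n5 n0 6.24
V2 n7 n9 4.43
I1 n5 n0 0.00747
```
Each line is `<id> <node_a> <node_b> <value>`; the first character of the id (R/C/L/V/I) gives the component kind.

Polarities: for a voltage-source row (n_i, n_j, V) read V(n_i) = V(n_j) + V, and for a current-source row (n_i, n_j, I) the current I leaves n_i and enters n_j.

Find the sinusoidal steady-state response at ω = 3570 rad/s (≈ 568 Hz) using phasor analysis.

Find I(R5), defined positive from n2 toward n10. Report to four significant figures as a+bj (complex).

0.1589+0.005110j A

Apply KCL at each of the 10 non-ground nodes and solve the resulting linear system.
Node n1: branches {R6, R7, L3} → V_1 = 6.088-0.5071j
Node n2: branches {R3, R4, R5, L5, R11} → V_2 = 3.729-0.4134j
Node n3: branches {C2, L2, R6} → V_3 = 6.053+0.5701j
Node n4: branches {R1, C1, L2, L4, L5} → V_4 = 6.010+0.4532j
Node n5: branches {R1, R3, C2, L1, L3, R10, V1, I1} → V_5 = 6.240+0.000j
Node n6: branches {R2, R7} → V_6 = 4.689-0.3905j
Node n7: branches {C1, R4, R8, V2} → V_7 = 4.005+0.8809j
Node n8: branches {R10, R11} → V_8 = 5.890-0.05764j
Node n9: branches {R8, V2} → V_9 = -0.4249+0.8809j
Node n10: branches {R5, L4, R9} → V_10 = 2.274-0.4602j
Source currents: i(V1)=-0.5422+0.08368j, i(V2)=-0.006266+0.000j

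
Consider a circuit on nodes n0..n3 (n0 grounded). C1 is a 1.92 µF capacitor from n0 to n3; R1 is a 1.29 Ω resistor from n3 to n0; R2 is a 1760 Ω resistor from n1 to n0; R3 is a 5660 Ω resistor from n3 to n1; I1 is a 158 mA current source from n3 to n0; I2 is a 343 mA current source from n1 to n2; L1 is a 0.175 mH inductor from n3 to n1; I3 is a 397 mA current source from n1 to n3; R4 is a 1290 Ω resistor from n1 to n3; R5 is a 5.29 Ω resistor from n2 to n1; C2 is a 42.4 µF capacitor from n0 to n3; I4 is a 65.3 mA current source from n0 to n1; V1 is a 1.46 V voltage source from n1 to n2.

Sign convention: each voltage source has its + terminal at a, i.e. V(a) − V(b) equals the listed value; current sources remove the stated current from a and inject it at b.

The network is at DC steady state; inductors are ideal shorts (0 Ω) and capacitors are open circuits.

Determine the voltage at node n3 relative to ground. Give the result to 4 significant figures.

MNA unknowns: 3 node voltages V₁..V_3 plus 2 source currents (L1, V1)
C1: Y=0.000 on G[0,3]
R1: Y=0.7752 on G[3,0]
R2: Y=0.0005682 on G[1,0]
R3: Y=0.0001767 on G[3,1]
I1: z[3]−=0.158, z[0]+=0.158
I2: z[1]−=0.343, z[2]+=0.343
L1: row V3−V1=0, i_L1 at 3,1
I3: z[1]−=0.397, z[3]+=0.397
R4: Y=0.0007752 on G[1,3]
R5: Y=0.1890 on G[2,1]
C2: Y=0.000 on G[0,3]
I4: z[0]−=0.0653, z[1]+=0.0653
V1: row V1−V2=1.46, i_V1 at 1,2
solve → V1=-0.1195, V2=-1.579, V3=-0.1195
aux → i_L1=0.3316, i_V1=-0.6190

-0.1195 V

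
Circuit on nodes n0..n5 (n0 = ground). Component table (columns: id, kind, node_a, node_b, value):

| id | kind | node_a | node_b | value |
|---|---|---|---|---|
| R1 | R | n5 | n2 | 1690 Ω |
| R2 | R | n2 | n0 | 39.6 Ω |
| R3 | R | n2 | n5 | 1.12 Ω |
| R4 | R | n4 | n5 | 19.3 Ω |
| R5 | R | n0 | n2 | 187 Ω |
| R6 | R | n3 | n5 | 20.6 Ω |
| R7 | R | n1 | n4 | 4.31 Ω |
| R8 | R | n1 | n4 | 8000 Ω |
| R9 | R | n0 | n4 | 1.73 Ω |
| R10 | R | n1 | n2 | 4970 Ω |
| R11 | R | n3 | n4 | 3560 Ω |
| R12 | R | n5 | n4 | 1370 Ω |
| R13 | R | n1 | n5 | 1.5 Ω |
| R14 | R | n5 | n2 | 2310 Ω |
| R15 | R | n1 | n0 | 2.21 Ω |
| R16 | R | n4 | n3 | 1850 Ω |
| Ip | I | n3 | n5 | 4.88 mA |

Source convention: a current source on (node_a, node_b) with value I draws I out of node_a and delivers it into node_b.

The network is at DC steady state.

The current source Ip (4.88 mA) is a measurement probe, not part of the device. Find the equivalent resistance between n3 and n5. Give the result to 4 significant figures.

MNA unknowns: 5 node voltages V₁..V_5
R1: Y=0.0005917 on G[5,2]
R2: Y=0.02525 on G[2,0]
R3: Y=0.8929 on G[2,5]
R4: Y=0.05181 on G[4,5]
R5: Y=0.005348 on G[0,2]
R6: Y=0.04854 on G[3,5]
R7: Y=0.2320 on G[1,4]
R8: Y=0.0001250 on G[1,4]
R9: Y=0.5780 on G[0,4]
R10: Y=0.0002012 on G[1,2]
R11: Y=0.0002809 on G[3,4]
R12: Y=0.0007299 on G[5,4]
R13: Y=0.6667 on G[1,5]
R14: Y=0.0004329 on G[5,2]
R15: Y=0.4525 on G[1,0]
R16: Y=0.0005405 on G[4,3]
Ip: z[3]−=0.00488, z[5]+=0.00488
solve → V1=7.145e-05, V2=0.0001617, V3=-0.09869, V4=-6.449e-05, V5=0.0001673

R_eq = 20.26 Ω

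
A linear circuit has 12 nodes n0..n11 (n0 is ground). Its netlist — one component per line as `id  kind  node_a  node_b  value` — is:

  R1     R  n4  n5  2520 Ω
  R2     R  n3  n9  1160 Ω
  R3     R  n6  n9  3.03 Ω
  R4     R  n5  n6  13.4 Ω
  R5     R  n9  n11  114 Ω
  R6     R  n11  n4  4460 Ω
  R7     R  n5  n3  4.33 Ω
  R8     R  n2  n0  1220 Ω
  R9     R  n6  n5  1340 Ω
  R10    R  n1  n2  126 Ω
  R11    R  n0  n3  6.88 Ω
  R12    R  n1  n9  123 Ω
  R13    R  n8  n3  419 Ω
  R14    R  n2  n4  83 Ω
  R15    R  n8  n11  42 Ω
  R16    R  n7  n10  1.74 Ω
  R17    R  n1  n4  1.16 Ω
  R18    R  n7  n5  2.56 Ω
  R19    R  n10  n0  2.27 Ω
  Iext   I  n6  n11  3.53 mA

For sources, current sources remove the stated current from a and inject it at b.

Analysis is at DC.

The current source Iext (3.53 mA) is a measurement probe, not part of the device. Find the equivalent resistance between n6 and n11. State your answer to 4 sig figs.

R_eq = 92.20 Ω

MNA unknowns: 11 node voltages V₁..V_11
R1: Y=0.0003968 on G[4,5]
R2: Y=0.0008621 on G[3,9]
R3: Y=0.3300 on G[6,9]
R4: Y=0.07463 on G[5,6]
R5: Y=0.008772 on G[9,11]
R6: Y=0.0002242 on G[11,4]
R7: Y=0.2309 on G[5,3]
R8: Y=0.0008197 on G[2,0]
R9: Y=0.0007463 on G[6,5]
R10: Y=0.007937 on G[1,2]
R11: Y=0.1453 on G[0,3]
R12: Y=0.008130 on G[1,9]
R13: Y=0.002387 on G[8,3]
R14: Y=0.01205 on G[2,4]
R15: Y=0.02381 on G[8,11]
R16: Y=0.5747 on G[7,10]
R17: Y=0.8621 on G[1,4]
R18: Y=0.3906 on G[7,5]
R19: Y=0.4405 on G[10,0]
Iext: z[6]−=0.00353, z[11]+=0.00353
solve → V1=0.005992, V2=0.005798, V3=0.001126, V4=0.006065, V5=-0.001106, V6=-0.01022, V7=-0.0006751, V8=0.2866, V9=-0.001600, V10=-0.0003822, V11=0.3152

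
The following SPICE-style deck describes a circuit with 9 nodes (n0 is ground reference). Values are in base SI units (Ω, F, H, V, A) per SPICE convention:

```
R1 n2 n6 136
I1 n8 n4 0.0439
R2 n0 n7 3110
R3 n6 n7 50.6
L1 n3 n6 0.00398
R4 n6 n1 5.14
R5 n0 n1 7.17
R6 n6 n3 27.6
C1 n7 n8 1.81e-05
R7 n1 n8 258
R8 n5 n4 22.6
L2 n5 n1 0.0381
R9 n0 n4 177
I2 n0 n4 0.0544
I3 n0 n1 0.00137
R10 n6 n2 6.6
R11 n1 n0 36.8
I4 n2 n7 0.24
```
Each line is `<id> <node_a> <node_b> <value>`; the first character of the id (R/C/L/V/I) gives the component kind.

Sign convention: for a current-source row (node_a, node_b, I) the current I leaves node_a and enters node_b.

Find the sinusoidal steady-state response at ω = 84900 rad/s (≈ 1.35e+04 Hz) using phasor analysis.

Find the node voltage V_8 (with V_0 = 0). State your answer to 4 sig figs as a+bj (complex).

Element admittances at ω=84900 rad/s:
  Y(R1) = 0.007353+0.000j S between n2,n6
  I1: injects 0.0439 A into n4 (from n8)
  Y(R2) = 0.0003215+0.000j S between n0,n7
  Y(R3) = 0.01976+0.000j S between n6,n7
  Y(L1) = 0.000-0.002959j S between n3,n6
  Y(R4) = 0.1946+0.000j S between n6,n1
  Y(R5) = 0.1395+0.000j S between n0,n1
  Y(R6) = 0.03623+0.000j S between n6,n3
  Y(C1) = 0.000+1.537j S between n7,n8
  Y(R7) = 0.003876+0.000j S between n1,n8
  Y(R8) = 0.04425+0.000j S between n5,n4
  Y(L2) = 0.000-0.0003091j S between n5,n1
  Y(R9) = 0.005650+0.000j S between n0,n4
  I2: injects 0.0544 A into n4 (from n0)
  I3: injects 0.00137 A into n1 (from n0)
  Y(R10) = 0.1515+0.000j S between n6,n2
  Y(R11) = 0.02717+0.000j S between n1,n0
  I4: injects 0.24 A into n7 (from n2)
Assemble and solve the 8×8 MNA system:
  V(n1)=-0.2678-0.03257j  V(n2)=-2.173-0.03331j  V(n3)=-0.6626-0.03331j  V(n4)=17.34+0.9629j  V(n5)=17.33+1.086j  V(n6)=-0.6626-0.03331j  V(n7)=7.595-0.04057j  V(n8)=7.594+0.007830j

7.594+0.007830j V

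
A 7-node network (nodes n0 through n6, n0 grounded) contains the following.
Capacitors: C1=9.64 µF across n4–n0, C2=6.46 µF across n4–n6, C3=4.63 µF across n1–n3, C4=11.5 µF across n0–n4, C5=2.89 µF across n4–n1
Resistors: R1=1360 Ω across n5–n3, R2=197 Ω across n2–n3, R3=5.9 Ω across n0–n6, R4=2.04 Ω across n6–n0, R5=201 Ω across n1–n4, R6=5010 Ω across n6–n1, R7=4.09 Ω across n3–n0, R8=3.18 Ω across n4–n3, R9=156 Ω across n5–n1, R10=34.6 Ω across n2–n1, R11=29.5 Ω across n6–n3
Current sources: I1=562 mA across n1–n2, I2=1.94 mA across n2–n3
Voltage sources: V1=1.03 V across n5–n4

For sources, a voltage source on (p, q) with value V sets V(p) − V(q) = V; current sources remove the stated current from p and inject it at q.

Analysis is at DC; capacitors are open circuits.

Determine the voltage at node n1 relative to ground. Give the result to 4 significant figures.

-5.108 V

Element admittances at DC:
  Y(C1) = 0.000 S between n4,n0
  Y(R1) = 0.0007353 S between n5,n3
  I1: injects 0.562 A into n2 (from n1)
  I2: injects 0.00194 A into n3 (from n2)
  Y(R2) = 0.005076 S between n2,n3
  Y(C2) = 0.000 S between n4,n6
  Y(R3) = 0.1695 S between n0,n6
  Y(R4) = 0.4902 S between n6,n0
  Y(R5) = 0.004975 S between n1,n4
  Y(C3) = 0.000 S between n1,n3
  Y(R6) = 0.0001996 S between n6,n1
  Y(C4) = 0.000 S between n0,n4
  Y(R7) = 0.2445 S between n3,n0
  Y(R8) = 0.3145 S between n4,n3
  Y(C5) = 0.000 S between n4,n1
  Y(R9) = 0.006410 S between n5,n1
  Y(R10) = 0.02890 S between n2,n1
  Y(R11) = 0.03390 S between n6,n3
  V1: constraint V(n5)−V(n4) = 1.03
Assemble and solve the 7×7 MNA system:
  V(n1)=-5.108  V(n2)=12.14  V(n3)=0.003504  V(n4)=-0.1972  V(n5)=0.8328  V(n6)=-0.001299
  i(V1)=-0.03869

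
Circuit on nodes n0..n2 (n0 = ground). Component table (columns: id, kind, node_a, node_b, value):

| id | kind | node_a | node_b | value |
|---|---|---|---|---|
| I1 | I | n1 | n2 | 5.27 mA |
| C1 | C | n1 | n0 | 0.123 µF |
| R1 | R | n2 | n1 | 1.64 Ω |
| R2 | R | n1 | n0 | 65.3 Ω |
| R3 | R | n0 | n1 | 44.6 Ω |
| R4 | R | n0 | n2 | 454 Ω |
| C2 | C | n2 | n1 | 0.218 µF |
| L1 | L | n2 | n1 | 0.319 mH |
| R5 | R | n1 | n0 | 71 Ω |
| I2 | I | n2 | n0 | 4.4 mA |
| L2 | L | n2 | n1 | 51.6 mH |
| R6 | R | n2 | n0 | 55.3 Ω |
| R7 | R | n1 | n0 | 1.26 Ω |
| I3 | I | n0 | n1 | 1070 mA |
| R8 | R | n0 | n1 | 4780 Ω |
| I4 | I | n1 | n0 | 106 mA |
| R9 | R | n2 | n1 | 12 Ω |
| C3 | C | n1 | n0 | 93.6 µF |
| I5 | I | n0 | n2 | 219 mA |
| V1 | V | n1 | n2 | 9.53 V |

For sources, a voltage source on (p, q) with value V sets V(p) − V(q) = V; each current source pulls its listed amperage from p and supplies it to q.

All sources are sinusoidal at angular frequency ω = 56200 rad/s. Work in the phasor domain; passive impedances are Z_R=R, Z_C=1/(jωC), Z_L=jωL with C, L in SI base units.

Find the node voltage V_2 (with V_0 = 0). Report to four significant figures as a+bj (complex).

Element admittances at ω=56200 rad/s:
  I1: injects 0.00527 A into n2 (from n1)
  Y(C1) = 0.000+0.006913j S between n1,n0
  Y(R1) = 0.6098+0.000j S between n2,n1
  Y(R2) = 0.01531+0.000j S between n1,n0
  Y(R3) = 0.02242+0.000j S between n0,n1
  Y(R4) = 0.002203+0.000j S between n0,n2
  Y(C2) = 0.000+0.01225j S between n2,n1
  Y(L1) = 0.000-0.05578j S between n2,n1
  Y(R5) = 0.01408+0.000j S between n1,n0
  I2: injects 0.0044 A into n0 (from n2)
  Y(L2) = 0.000-0.0003448j S between n2,n1
  Y(R6) = 0.01808+0.000j S between n2,n0
  Y(R7) = 0.7937+0.000j S between n1,n0
  I3: injects 1.07 A into n1 (from n0)
  Y(R8) = 0.0002092+0.000j S between n0,n1
  I4: injects 0.106 A into n0 (from n1)
  Y(R9) = 0.08333+0.000j S between n2,n1
  Y(C3) = 0.000+5.260j S between n1,n0
  I5: injects 0.219 A into n2 (from n0)
  V1: constraint V(n1)−V(n2) = 9.53
Assemble and solve the 3×3 MNA system:
  V(n1)=0.04169-0.2536j  V(n2)=-9.488-0.2536j
  i(V1)=-7.017+0.4130j

-9.488-0.2536j V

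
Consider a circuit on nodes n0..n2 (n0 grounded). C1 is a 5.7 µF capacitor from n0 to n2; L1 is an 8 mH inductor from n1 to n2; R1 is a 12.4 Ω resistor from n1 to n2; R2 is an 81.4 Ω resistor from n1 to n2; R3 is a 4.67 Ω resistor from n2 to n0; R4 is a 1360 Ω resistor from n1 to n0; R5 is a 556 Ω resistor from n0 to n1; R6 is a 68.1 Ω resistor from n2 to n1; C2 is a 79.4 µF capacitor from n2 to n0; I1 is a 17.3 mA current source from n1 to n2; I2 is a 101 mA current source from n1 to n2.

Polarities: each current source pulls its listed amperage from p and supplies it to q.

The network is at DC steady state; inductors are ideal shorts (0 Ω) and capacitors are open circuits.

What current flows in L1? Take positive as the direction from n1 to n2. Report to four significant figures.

-0.1183 A

Apply KCL at each of the 2 non-ground nodes and solve the resulting linear system.
Node n1: branches {L1, R1, R2, R4, R5, R6, I1, I2} → V_1 = 0.000
Node n2: branches {C1, L1, R1, R2, R3, R6, C2, I1, I2} → V_2 = 0.000
Source currents: i(L1)=-0.1183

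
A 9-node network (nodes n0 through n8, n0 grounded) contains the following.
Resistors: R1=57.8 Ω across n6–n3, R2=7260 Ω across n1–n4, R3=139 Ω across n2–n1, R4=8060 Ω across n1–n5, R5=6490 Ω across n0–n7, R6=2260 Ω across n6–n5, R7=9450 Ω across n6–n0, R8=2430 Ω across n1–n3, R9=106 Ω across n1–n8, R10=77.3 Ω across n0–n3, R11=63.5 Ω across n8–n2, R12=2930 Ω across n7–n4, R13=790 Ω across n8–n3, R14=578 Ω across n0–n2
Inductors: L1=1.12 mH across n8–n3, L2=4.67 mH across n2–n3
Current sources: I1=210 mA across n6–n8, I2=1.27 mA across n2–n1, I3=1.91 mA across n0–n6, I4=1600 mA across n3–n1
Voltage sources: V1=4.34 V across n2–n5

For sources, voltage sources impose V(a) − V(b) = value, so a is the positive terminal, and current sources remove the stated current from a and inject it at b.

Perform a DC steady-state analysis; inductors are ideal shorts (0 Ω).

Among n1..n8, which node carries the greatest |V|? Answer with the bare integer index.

Apply KCL at each of the 8 non-ground nodes and solve the resulting linear system.
Node n1: branches {R2, R3, R4, I2, R8, R9, I4} → V_1 = 92.78
Node n2: branches {R3, I2, R11, L2, R14, V1} → V_2 = -0.1629
Node n3: branches {R1, L1, R8, R10, I4, L2, R13} → V_3 = -0.1629
Node n4: branches {R2, R12} → V_4 = 52.39
Node n5: branches {R4, R6, V1} → V_5 = -4.503
Node n6: branches {R1, I1, R6, R7, I3} → V_6 = -11.93
Node n7: branches {R5, R12} → V_7 = 36.10
Node n8: branches {L1, I1, R9, R11, R13} → V_8 = -0.1629
Source currents: i(L1)=1.087, i(L2)=0.6764, i(V1)=-0.008784

1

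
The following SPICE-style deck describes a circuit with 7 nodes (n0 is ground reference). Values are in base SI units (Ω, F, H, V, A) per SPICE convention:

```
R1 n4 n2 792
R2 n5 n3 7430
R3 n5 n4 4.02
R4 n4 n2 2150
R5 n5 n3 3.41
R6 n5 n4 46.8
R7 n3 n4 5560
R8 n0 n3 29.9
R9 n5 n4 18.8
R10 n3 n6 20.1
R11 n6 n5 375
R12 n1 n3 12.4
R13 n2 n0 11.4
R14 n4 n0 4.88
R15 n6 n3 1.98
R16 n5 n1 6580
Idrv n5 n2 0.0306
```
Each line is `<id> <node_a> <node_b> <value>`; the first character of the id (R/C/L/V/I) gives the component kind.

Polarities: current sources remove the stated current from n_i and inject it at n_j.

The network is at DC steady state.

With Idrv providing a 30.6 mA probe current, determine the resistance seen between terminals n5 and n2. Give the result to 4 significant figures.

R_eq = 17.44 Ω

MNA unknowns: 6 node voltages V₁..V_6
R1: Y=0.001263 on G[4,2]
R2: Y=0.0001346 on G[5,3]
R3: Y=0.2488 on G[5,4]
R4: Y=0.0004651 on G[4,2]
R5: Y=0.2933 on G[5,3]
R6: Y=0.02137 on G[5,4]
R7: Y=0.0001799 on G[3,4]
R8: Y=0.03344 on G[0,3]
R9: Y=0.05319 on G[5,4]
R10: Y=0.04975 on G[3,6]
R11: Y=0.002667 on G[6,5]
R12: Y=0.08065 on G[1,3]
R13: Y=0.08772 on G[2,0]
R14: Y=0.2049 on G[4,0]
R15: Y=0.5051 on G[6,3]
R16: Y=0.0001520 on G[5,1]
Idrv: z[5]−=0.0306, z[2]+=0.0306
solve → V1=-0.1740, V2=0.3398, V3=-0.1740, V4=-0.1171, V5=-0.1937, V6=-0.1741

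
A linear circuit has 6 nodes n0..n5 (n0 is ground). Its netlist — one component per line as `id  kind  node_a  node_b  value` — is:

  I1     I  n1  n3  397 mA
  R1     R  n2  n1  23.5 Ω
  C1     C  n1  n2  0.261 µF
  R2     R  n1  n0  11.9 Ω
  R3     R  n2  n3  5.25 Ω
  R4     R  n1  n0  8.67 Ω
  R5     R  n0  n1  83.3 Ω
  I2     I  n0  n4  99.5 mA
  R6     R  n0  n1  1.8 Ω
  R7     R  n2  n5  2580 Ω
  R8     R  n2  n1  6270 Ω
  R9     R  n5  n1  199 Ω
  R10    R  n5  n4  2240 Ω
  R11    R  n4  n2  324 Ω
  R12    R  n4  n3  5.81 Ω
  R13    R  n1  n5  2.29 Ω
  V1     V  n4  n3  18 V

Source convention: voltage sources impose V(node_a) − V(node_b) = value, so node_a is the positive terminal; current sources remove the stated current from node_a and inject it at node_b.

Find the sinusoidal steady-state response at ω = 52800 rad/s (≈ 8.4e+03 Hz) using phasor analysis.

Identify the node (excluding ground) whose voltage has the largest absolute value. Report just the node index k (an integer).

4

MNA unknowns: 5 node voltages V₁..V_5 plus 1 source current (V1)
I1: z[1]−=0.397, z[3]+=0.397
R1: Y=0.04255+0.000j on G[2,1]
C1: Y=0.000+0.01378j on G[1,2]
R2: Y=0.08403+0.000j on G[1,0]
R3: Y=0.1905+0.000j on G[2,3]
R4: Y=0.1153+0.000j on G[1,0]
R5: Y=0.01200+0.000j on G[0,1]
I2: z[0]−=0.0995, z[4]+=0.0995
R6: Y=0.5556+0.000j on G[0,1]
R7: Y=0.0003876+0.000j on G[2,5]
R8: Y=0.0001595+0.000j on G[2,1]
R9: Y=0.005025+0.000j on G[5,1]
R10: Y=0.0004464+0.000j on G[5,4]
R11: Y=0.003086+0.000j on G[4,2]
R12: Y=0.1721+0.000j on G[4,3]
R13: Y=0.4367+0.000j on G[1,5]
V1: row V4−V3=18, i_V1 at 4,3
solve → V1=0.1297+0.000j, V2=10.31-3.220j, V3=12.51-3.213j, V4=30.51-3.213j, V5=0.1693-0.006062j
aux → i_V1=-3.075+0.001409j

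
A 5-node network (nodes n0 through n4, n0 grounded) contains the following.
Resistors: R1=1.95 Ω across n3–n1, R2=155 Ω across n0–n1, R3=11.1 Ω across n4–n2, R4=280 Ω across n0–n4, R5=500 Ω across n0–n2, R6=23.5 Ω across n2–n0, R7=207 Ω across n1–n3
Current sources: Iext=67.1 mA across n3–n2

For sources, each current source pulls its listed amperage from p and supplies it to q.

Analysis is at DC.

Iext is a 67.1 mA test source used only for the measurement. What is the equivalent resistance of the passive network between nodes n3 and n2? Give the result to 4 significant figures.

R_eq = 177.8 Ω

MNA unknowns: 4 node voltages V₁..V_4
R1: Y=0.5128 on G[3,1]
R2: Y=0.006452 on G[0,1]
R3: Y=0.09009 on G[4,2]
R4: Y=0.003571 on G[0,4]
R5: Y=0.002000 on G[0,2]
R6: Y=0.04255 on G[2,0]
R7: Y=0.004831 on G[1,3]
Iext: z[3]−=0.0671, z[2]+=0.0671
solve → V1=-10.40, V2=1.398, V3=-10.53, V4=1.345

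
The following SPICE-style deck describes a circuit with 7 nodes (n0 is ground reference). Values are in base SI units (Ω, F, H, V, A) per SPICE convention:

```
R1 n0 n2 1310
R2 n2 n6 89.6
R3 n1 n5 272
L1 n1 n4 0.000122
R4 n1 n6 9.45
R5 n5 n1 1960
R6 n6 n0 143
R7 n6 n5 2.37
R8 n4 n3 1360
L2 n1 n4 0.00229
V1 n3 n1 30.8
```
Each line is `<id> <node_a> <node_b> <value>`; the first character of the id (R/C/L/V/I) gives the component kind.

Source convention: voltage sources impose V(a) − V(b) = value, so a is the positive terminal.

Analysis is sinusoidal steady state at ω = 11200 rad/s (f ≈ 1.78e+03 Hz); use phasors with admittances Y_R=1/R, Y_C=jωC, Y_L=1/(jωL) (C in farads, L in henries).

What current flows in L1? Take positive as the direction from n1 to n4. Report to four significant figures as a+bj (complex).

MNA unknowns: 6 node voltages V₁..V_6 plus 1 source current (V1)
R1: Y=0.0007634+0.000j on G[0,2]
R2: Y=0.01116+0.000j on G[2,6]
R3: Y=0.003676+0.000j on G[1,5]
L1: Y=0.000-0.7319j on G[1,4]
R4: Y=0.1058+0.000j on G[1,6]
R5: Y=0.0005102+0.000j on G[5,1]
R6: Y=0.006993+0.000j on G[6,0]
R7: Y=0.4219+0.000j on G[6,5]
R8: Y=0.0007353+0.000j on G[4,3]
L2: Y=0.000-0.03899j on G[1,4]
V1: row V3−V1=30.8, i_V1 at 3,1
solve → V1=0.000+0.000j, V2=0.000+0.000j, V3=30.80+0.000j, V4=2.802e-05+0.02938j, V5=0.000+0.000j, V6=0.000+0.000j
aux → i_V1=-0.02265+2.160e-05j

-0.02150+2.051e-05j A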